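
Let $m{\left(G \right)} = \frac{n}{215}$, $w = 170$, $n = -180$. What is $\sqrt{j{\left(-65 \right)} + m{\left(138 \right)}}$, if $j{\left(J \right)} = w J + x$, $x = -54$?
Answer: $\frac{2 i \sqrt{5133211}}{43} \approx 105.38 i$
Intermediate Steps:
$m{\left(G \right)} = - \frac{36}{43}$ ($m{\left(G \right)} = - \frac{180}{215} = \left(-180\right) \frac{1}{215} = - \frac{36}{43}$)
$j{\left(J \right)} = -54 + 170 J$ ($j{\left(J \right)} = 170 J - 54 = -54 + 170 J$)
$\sqrt{j{\left(-65 \right)} + m{\left(138 \right)}} = \sqrt{\left(-54 + 170 \left(-65\right)\right) - \frac{36}{43}} = \sqrt{\left(-54 - 11050\right) - \frac{36}{43}} = \sqrt{-11104 - \frac{36}{43}} = \sqrt{- \frac{477508}{43}} = \frac{2 i \sqrt{5133211}}{43}$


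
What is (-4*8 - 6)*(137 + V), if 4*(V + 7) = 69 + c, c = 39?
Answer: -5966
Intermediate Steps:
V = 20 (V = -7 + (69 + 39)/4 = -7 + (1/4)*108 = -7 + 27 = 20)
(-4*8 - 6)*(137 + V) = (-4*8 - 6)*(137 + 20) = (-32 - 6)*157 = -38*157 = -5966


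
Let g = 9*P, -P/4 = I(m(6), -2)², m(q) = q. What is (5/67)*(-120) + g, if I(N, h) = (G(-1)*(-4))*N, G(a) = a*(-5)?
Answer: -34733400/67 ≈ -5.1841e+5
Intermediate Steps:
G(a) = -5*a
I(N, h) = -20*N (I(N, h) = (-5*(-1)*(-4))*N = (5*(-4))*N = -20*N)
P = -57600 (P = -4*(-20*6)² = -4*(-120)² = -4*14400 = -57600)
g = -518400 (g = 9*(-57600) = -518400)
(5/67)*(-120) + g = (5/67)*(-120) - 518400 = -600/67 - 518400 = -34733400/67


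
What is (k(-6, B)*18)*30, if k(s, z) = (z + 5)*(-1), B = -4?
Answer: -540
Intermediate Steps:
k(s, z) = -5 - z (k(s, z) = (5 + z)*(-1) = -5 - z)
(k(-6, B)*18)*30 = ((-5 - 1*(-4))*18)*30 = ((-5 + 4)*18)*30 = -1*18*30 = -18*30 = -540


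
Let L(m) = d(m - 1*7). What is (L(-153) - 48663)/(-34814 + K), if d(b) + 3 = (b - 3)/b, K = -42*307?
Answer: 7786397/7633280 ≈ 1.0201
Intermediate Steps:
K = -12894
d(b) = -3 + (-3 + b)/b (d(b) = -3 + (b - 3)/b = -3 + (-3 + b)/b)
L(m) = -2 - 3/(-7 + m) (L(m) = -2 - 3/(m - 1*7) = -2 - 3/(m - 7) = -2 - 3/(-7 + m))
(L(-153) - 48663)/(-34814 + K) = ((11 - 2*(-153))/(-7 - 153) - 48663)/(-34814 - 12894) = ((11 + 306)/(-160) - 48663)/(-47708) = (-1/160*317 - 48663)*(-1/47708) = (-317/160 - 48663)*(-1/47708) = -7786397/160*(-1/47708) = 7786397/7633280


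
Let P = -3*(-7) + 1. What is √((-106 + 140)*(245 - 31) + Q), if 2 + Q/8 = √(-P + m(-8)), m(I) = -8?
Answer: 2*√(1815 + 2*I*√30) ≈ 85.206 + 0.25713*I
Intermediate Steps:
P = 22 (P = 21 + 1 = 22)
Q = -16 + 8*I*√30 (Q = -16 + 8*√(-1*22 - 8) = -16 + 8*√(-22 - 8) = -16 + 8*√(-30) = -16 + 8*(I*√30) = -16 + 8*I*√30 ≈ -16.0 + 43.818*I)
√((-106 + 140)*(245 - 31) + Q) = √((-106 + 140)*(245 - 31) + (-16 + 8*I*√30)) = √(34*214 + (-16 + 8*I*√30)) = √(7276 + (-16 + 8*I*√30)) = √(7260 + 8*I*√30)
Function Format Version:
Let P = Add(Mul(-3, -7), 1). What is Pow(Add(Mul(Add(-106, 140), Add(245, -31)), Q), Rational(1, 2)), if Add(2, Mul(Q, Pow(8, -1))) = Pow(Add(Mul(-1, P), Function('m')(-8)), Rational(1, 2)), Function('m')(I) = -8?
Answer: Mul(2, Pow(Add(1815, Mul(2, I, Pow(30, Rational(1, 2)))), Rational(1, 2))) ≈ Add(85.206, Mul(0.25713, I))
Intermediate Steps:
P = 22 (P = Add(21, 1) = 22)
Q = Add(-16, Mul(8, I, Pow(30, Rational(1, 2)))) (Q = Add(-16, Mul(8, Pow(Add(Mul(-1, 22), -8), Rational(1, 2)))) = Add(-16, Mul(8, Pow(Add(-22, -8), Rational(1, 2)))) = Add(-16, Mul(8, Pow(-30, Rational(1, 2)))) = Add(-16, Mul(8, Mul(I, Pow(30, Rational(1, 2))))) = Add(-16, Mul(8, I, Pow(30, Rational(1, 2)))) ≈ Add(-16.000, Mul(43.818, I)))
Pow(Add(Mul(Add(-106, 140), Add(245, -31)), Q), Rational(1, 2)) = Pow(Add(Mul(Add(-106, 140), Add(245, -31)), Add(-16, Mul(8, I, Pow(30, Rational(1, 2))))), Rational(1, 2)) = Pow(Add(Mul(34, 214), Add(-16, Mul(8, I, Pow(30, Rational(1, 2))))), Rational(1, 2)) = Pow(Add(7276, Add(-16, Mul(8, I, Pow(30, Rational(1, 2))))), Rational(1, 2)) = Pow(Add(7260, Mul(8, I, Pow(30, Rational(1, 2)))), Rational(1, 2))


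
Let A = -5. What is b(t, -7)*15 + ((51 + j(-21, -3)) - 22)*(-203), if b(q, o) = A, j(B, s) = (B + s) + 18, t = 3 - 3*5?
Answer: -4744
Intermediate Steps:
t = -12 (t = 3 - 15 = -12)
j(B, s) = 18 + B + s
b(q, o) = -5
b(t, -7)*15 + ((51 + j(-21, -3)) - 22)*(-203) = -5*15 + ((51 + (18 - 21 - 3)) - 22)*(-203) = -75 + ((51 - 6) - 22)*(-203) = -75 + (45 - 22)*(-203) = -75 + 23*(-203) = -75 - 4669 = -4744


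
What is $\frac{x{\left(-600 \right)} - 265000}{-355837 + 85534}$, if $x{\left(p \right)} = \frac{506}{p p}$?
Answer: $\frac{47699999747}{48654540000} \approx 0.98038$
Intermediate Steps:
$x{\left(p \right)} = \frac{506}{p^{2}}$
$\frac{x{\left(-600 \right)} - 265000}{-355837 + 85534} = \frac{\frac{506}{360000} - 265000}{-355837 + 85534} = \frac{506 \cdot \frac{1}{360000} - 265000}{-270303} = \left(\frac{253}{180000} - 265000\right) \left(- \frac{1}{270303}\right) = \left(- \frac{47699999747}{180000}\right) \left(- \frac{1}{270303}\right) = \frac{47699999747}{48654540000}$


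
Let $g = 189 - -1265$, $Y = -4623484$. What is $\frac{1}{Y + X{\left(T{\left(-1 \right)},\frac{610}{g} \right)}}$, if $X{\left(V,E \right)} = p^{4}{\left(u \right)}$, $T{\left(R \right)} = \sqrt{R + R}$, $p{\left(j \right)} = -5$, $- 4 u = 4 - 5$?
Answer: $- \frac{1}{4622859} \approx -2.1632 \cdot 10^{-7}$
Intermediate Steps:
$g = 1454$ ($g = 189 + 1265 = 1454$)
$u = \frac{1}{4}$ ($u = - \frac{4 - 5}{4} = \left(- \frac{1}{4}\right) \left(-1\right) = \frac{1}{4} \approx 0.25$)
$T{\left(R \right)} = \sqrt{2} \sqrt{R}$ ($T{\left(R \right)} = \sqrt{2 R} = \sqrt{2} \sqrt{R}$)
$X{\left(V,E \right)} = 625$ ($X{\left(V,E \right)} = \left(-5\right)^{4} = 625$)
$\frac{1}{Y + X{\left(T{\left(-1 \right)},\frac{610}{g} \right)}} = \frac{1}{-4623484 + 625} = \frac{1}{-4622859} = - \frac{1}{4622859}$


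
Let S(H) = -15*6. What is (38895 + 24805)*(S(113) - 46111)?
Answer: -2943003700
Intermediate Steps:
S(H) = -90
(38895 + 24805)*(S(113) - 46111) = (38895 + 24805)*(-90 - 46111) = 63700*(-46201) = -2943003700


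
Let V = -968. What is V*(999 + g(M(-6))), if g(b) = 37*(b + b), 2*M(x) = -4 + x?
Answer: -608872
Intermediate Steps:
M(x) = -2 + x/2 (M(x) = (-4 + x)/2 = -2 + x/2)
g(b) = 74*b (g(b) = 37*(2*b) = 74*b)
V*(999 + g(M(-6))) = -968*(999 + 74*(-2 + (½)*(-6))) = -968*(999 + 74*(-2 - 3)) = -968*(999 + 74*(-5)) = -968*(999 - 370) = -968*629 = -608872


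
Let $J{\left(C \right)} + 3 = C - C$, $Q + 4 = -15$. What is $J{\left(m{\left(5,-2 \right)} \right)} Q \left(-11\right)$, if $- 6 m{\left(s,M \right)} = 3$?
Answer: $-627$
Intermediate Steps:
$Q = -19$ ($Q = -4 - 15 = -19$)
$m{\left(s,M \right)} = - \frac{1}{2}$ ($m{\left(s,M \right)} = \left(- \frac{1}{6}\right) 3 = - \frac{1}{2}$)
$J{\left(C \right)} = -3$ ($J{\left(C \right)} = -3 + \left(C - C\right) = -3 + 0 = -3$)
$J{\left(m{\left(5,-2 \right)} \right)} Q \left(-11\right) = \left(-3\right) \left(-19\right) \left(-11\right) = 57 \left(-11\right) = -627$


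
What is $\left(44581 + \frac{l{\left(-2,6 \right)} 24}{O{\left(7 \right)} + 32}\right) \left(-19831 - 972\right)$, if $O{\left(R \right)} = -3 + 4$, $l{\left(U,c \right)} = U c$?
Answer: $- \frac{10199606885}{11} \approx -9.2724 \cdot 10^{8}$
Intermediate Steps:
$O{\left(R \right)} = 1$
$\left(44581 + \frac{l{\left(-2,6 \right)} 24}{O{\left(7 \right)} + 32}\right) \left(-19831 - 972\right) = \left(44581 + \frac{\left(-2\right) 6 \cdot 24}{1 + 32}\right) \left(-19831 - 972\right) = \left(44581 + \frac{\left(-12\right) 24}{33}\right) \left(-19831 - 972\right) = \left(44581 - \frac{96}{11}\right) \left(-20803\right) = \frac{490295}{11} \left(-20803\right) = - \frac{10199606885}{11}$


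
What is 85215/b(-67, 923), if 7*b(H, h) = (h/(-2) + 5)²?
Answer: 2386020/833569 ≈ 2.8624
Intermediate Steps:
b(H, h) = (5 - h/2)²/7 (b(H, h) = (h/(-2) + 5)²/7 = (h*(-½) + 5)²/7 = (-h/2 + 5)²/7 = (5 - h/2)²/7)
85215/b(-67, 923) = 85215/(((-10 + 923)²/28)) = 85215/(((1/28)*913²)) = 85215/(((1/28)*833569)) = 85215/(833569/28) = 85215*(28/833569) = 2386020/833569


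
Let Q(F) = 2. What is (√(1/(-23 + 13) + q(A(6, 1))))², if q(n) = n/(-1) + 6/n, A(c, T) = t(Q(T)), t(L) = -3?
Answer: 9/10 ≈ 0.90000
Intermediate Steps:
A(c, T) = -3
q(n) = -n + 6/n (q(n) = n*(-1) + 6/n = -n + 6/n)
(√(1/(-23 + 13) + q(A(6, 1))))² = (√(1/(-23 + 13) + (-1*(-3) + 6/(-3))))² = (√(1/(-10) + (3 + 6*(-⅓))))² = (√(-⅒ + (3 - 2)))² = (√(-⅒ + 1))² = (√(9/10))² = (3*√10/10)² = 9/10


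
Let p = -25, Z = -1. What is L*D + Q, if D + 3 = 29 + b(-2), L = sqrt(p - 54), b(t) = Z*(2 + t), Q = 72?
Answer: 72 + 26*I*sqrt(79) ≈ 72.0 + 231.09*I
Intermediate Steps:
b(t) = -2 - t (b(t) = -(2 + t) = -2 - t)
L = I*sqrt(79) (L = sqrt(-25 - 54) = sqrt(-79) = I*sqrt(79) ≈ 8.8882*I)
D = 26 (D = -3 + (29 + (-2 - 1*(-2))) = -3 + (29 + (-2 + 2)) = -3 + (29 + 0) = -3 + 29 = 26)
L*D + Q = (I*sqrt(79))*26 + 72 = 26*I*sqrt(79) + 72 = 72 + 26*I*sqrt(79)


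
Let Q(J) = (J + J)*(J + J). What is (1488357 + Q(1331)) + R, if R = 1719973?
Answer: 10294574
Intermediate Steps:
Q(J) = 4*J² (Q(J) = (2*J)*(2*J) = 4*J²)
(1488357 + Q(1331)) + R = (1488357 + 4*1331²) + 1719973 = (1488357 + 4*1771561) + 1719973 = (1488357 + 7086244) + 1719973 = 8574601 + 1719973 = 10294574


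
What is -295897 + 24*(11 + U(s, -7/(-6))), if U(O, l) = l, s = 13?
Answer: -295605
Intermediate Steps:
-295897 + 24*(11 + U(s, -7/(-6))) = -295897 + 24*(11 - 7/(-6)) = -295897 + 24*(11 - 7*(-⅙)) = -295897 + 24*(11 + 7/6) = -295897 + 24*(73/6) = -295897 + 292 = -295605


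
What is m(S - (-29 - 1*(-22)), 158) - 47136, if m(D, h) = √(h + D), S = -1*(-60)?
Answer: -47121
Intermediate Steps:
S = 60
m(D, h) = √(D + h)
m(S - (-29 - 1*(-22)), 158) - 47136 = √((60 - (-29 - 1*(-22))) + 158) - 47136 = √((60 - (-29 + 22)) + 158) - 47136 = √((60 - 1*(-7)) + 158) - 47136 = √((60 + 7) + 158) - 47136 = √(67 + 158) - 47136 = √225 - 47136 = 15 - 47136 = -47121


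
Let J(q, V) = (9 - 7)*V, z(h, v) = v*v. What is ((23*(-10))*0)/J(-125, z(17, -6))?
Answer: 0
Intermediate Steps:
z(h, v) = v²
J(q, V) = 2*V
((23*(-10))*0)/J(-125, z(17, -6)) = ((23*(-10))*0)/((2*(-6)²)) = (-230*0)/((2*36)) = 0/72 = 0*(1/72) = 0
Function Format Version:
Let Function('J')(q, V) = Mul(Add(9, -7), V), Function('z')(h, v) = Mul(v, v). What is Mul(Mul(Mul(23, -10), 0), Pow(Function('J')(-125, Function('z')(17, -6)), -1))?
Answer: 0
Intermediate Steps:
Function('z')(h, v) = Pow(v, 2)
Function('J')(q, V) = Mul(2, V)
Mul(Mul(Mul(23, -10), 0), Pow(Function('J')(-125, Function('z')(17, -6)), -1)) = Mul(Mul(Mul(23, -10), 0), Pow(Mul(2, Pow(-6, 2)), -1)) = Mul(Mul(-230, 0), Pow(Mul(2, 36), -1)) = Mul(0, Pow(72, -1)) = Mul(0, Rational(1, 72)) = 0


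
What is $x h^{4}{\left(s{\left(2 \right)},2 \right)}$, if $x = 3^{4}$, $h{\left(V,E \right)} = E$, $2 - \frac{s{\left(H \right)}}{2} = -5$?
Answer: $1296$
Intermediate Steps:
$s{\left(H \right)} = 14$ ($s{\left(H \right)} = 4 - -10 = 4 + 10 = 14$)
$x = 81$
$x h^{4}{\left(s{\left(2 \right)},2 \right)} = 81 \cdot 2^{4} = 81 \cdot 16 = 1296$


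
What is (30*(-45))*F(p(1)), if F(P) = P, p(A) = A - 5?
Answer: 5400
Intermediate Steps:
p(A) = -5 + A
(30*(-45))*F(p(1)) = (30*(-45))*(-5 + 1) = -1350*(-4) = 5400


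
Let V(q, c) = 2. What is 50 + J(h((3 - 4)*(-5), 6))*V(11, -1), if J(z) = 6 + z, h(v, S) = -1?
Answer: 60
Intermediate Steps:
50 + J(h((3 - 4)*(-5), 6))*V(11, -1) = 50 + (6 - 1)*2 = 50 + 5*2 = 50 + 10 = 60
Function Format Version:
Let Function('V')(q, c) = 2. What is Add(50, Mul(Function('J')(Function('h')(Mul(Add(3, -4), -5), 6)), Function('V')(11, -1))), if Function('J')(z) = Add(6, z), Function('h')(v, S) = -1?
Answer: 60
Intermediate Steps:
Add(50, Mul(Function('J')(Function('h')(Mul(Add(3, -4), -5), 6)), Function('V')(11, -1))) = Add(50, Mul(Add(6, -1), 2)) = Add(50, Mul(5, 2)) = Add(50, 10) = 60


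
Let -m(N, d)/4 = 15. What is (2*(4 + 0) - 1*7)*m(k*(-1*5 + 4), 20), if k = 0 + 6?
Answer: -60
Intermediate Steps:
k = 6
m(N, d) = -60 (m(N, d) = -4*15 = -60)
(2*(4 + 0) - 1*7)*m(k*(-1*5 + 4), 20) = (2*(4 + 0) - 1*7)*(-60) = (2*4 - 7)*(-60) = (8 - 7)*(-60) = 1*(-60) = -60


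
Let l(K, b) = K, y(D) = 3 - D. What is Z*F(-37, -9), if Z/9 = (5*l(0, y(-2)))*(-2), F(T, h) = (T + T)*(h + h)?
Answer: 0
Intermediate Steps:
F(T, h) = 4*T*h (F(T, h) = (2*T)*(2*h) = 4*T*h)
Z = 0 (Z = 9*((5*0)*(-2)) = 9*(0*(-2)) = 9*0 = 0)
Z*F(-37, -9) = 0*(4*(-37)*(-9)) = 0*1332 = 0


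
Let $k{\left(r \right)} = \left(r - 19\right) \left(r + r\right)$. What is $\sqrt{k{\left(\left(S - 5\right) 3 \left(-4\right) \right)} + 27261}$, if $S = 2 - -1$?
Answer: $\sqrt{27501} \approx 165.83$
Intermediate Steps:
$S = 3$ ($S = 2 + 1 = 3$)
$k{\left(r \right)} = 2 r \left(-19 + r\right)$ ($k{\left(r \right)} = \left(-19 + r\right) 2 r = 2 r \left(-19 + r\right)$)
$\sqrt{k{\left(\left(S - 5\right) 3 \left(-4\right) \right)} + 27261} = \sqrt{2 \left(3 - 5\right) 3 \left(-4\right) \left(-19 + \left(3 - 5\right) 3 \left(-4\right)\right) + 27261} = \sqrt{2 \left(-2\right) 3 \left(-4\right) \left(-19 + \left(-2\right) 3 \left(-4\right)\right) + 27261} = \sqrt{2 \left(\left(-6\right) \left(-4\right)\right) \left(-19 - -24\right) + 27261} = \sqrt{2 \cdot 24 \left(-19 + 24\right) + 27261} = \sqrt{2 \cdot 24 \cdot 5 + 27261} = \sqrt{240 + 27261} = \sqrt{27501}$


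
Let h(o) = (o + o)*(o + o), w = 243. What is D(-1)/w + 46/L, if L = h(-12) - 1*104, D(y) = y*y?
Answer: 5825/57348 ≈ 0.10157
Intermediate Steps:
D(y) = y²
h(o) = 4*o² (h(o) = (2*o)*(2*o) = 4*o²)
L = 472 (L = 4*(-12)² - 1*104 = 4*144 - 104 = 576 - 104 = 472)
D(-1)/w + 46/L = (-1)²/243 + 46/472 = 1*(1/243) + 46*(1/472) = 1/243 + 23/236 = 5825/57348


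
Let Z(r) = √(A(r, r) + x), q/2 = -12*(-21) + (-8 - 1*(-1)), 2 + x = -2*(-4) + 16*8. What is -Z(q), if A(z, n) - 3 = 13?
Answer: -5*√6 ≈ -12.247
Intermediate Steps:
A(z, n) = 16 (A(z, n) = 3 + 13 = 16)
x = 134 (x = -2 + (-2*(-4) + 16*8) = -2 + (8 + 128) = -2 + 136 = 134)
q = 490 (q = 2*(-12*(-21) + (-8 - 1*(-1))) = 2*(252 + (-8 + 1)) = 2*(252 - 7) = 2*245 = 490)
Z(r) = 5*√6 (Z(r) = √(16 + 134) = √150 = 5*√6)
-Z(q) = -5*√6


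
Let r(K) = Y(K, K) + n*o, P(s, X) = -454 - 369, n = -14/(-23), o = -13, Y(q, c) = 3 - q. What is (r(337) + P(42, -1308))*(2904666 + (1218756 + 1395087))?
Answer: -147857411637/23 ≈ -6.4286e+9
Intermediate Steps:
n = 14/23 (n = -14*(-1/23) = 14/23 ≈ 0.60870)
P(s, X) = -823
r(K) = -113/23 - K (r(K) = (3 - K) + (14/23)*(-13) = (3 - K) - 182/23 = -113/23 - K)
(r(337) + P(42, -1308))*(2904666 + (1218756 + 1395087)) = ((-113/23 - 1*337) - 823)*(2904666 + (1218756 + 1395087)) = ((-113/23 - 337) - 823)*(2904666 + 2613843) = (-7864/23 - 823)*5518509 = -26793/23*5518509 = -147857411637/23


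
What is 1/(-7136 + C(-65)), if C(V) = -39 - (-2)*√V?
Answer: -1435/10296177 - 2*I*√65/51480885 ≈ -0.00013937 - 3.1321e-7*I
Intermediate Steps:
C(V) = -39 + 2*√V
1/(-7136 + C(-65)) = 1/(-7136 + (-39 + 2*√(-65))) = 1/(-7136 + (-39 + 2*(I*√65))) = 1/(-7136 + (-39 + 2*I*√65)) = 1/(-7175 + 2*I*√65)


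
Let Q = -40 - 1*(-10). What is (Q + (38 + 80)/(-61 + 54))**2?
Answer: 107584/49 ≈ 2195.6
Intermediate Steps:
Q = -30 (Q = -40 + 10 = -30)
(Q + (38 + 80)/(-61 + 54))**2 = (-30 + (38 + 80)/(-61 + 54))**2 = (-30 + 118/(-7))**2 = (-30 + 118*(-1/7))**2 = (-30 - 118/7)**2 = (-328/7)**2 = 107584/49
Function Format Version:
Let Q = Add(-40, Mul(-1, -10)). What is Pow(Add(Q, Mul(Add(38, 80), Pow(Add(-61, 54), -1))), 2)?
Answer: Rational(107584, 49) ≈ 2195.6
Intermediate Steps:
Q = -30 (Q = Add(-40, 10) = -30)
Pow(Add(Q, Mul(Add(38, 80), Pow(Add(-61, 54), -1))), 2) = Pow(Add(-30, Mul(Add(38, 80), Pow(Add(-61, 54), -1))), 2) = Pow(Add(-30, Mul(118, Pow(-7, -1))), 2) = Pow(Add(-30, Mul(118, Rational(-1, 7))), 2) = Pow(Add(-30, Rational(-118, 7)), 2) = Pow(Rational(-328, 7), 2) = Rational(107584, 49)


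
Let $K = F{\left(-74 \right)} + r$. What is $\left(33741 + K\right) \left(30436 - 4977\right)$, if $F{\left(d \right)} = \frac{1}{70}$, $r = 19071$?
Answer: $\frac{13445410717}{10} \approx 1.3445 \cdot 10^{9}$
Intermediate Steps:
$F{\left(d \right)} = \frac{1}{70}$
$K = \frac{1334971}{70}$ ($K = \frac{1}{70} + 19071 = \frac{1334971}{70} \approx 19071.0$)
$\left(33741 + K\right) \left(30436 - 4977\right) = \left(33741 + \frac{1334971}{70}\right) \left(30436 - 4977\right) = \frac{3696841}{70} \cdot 25459 = \frac{13445410717}{10}$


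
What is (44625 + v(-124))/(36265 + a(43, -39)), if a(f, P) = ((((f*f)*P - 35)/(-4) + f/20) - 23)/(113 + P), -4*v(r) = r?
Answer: 66090880/54032513 ≈ 1.2232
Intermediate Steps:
v(r) = -r/4
a(f, P) = (-57/4 + f/20 - P*f²/4)/(113 + P) (a(f, P) = (((f²*P - 35)*(-¼) + f*(1/20)) - 23)/(113 + P) = (((P*f² - 35)*(-¼) + f/20) - 23)/(113 + P) = (((-35 + P*f²)*(-¼) + f/20) - 23)/(113 + P) = (((35/4 - P*f²/4) + f/20) - 23)/(113 + P) = ((35/4 + f/20 - P*f²/4) - 23)/(113 + P) = (-57/4 + f/20 - P*f²/4)/(113 + P))
(44625 + v(-124))/(36265 + a(43, -39)) = (44625 - ¼*(-124))/(36265 + (-285 + 43 - 5*(-39)*43²)/(20*(113 - 39))) = (44625 + 31)/(36265 + (1/20)*(-285 + 43 - 5*(-39)*1849)/74) = 44656/(36265 + (1/20)*(1/74)*(-285 + 43 + 360555)) = 44656/(36265 + (1/20)*(1/74)*360313) = 44656/(36265 + 360313/1480) = 44656/(54032513/1480) = 44656*(1480/54032513) = 66090880/54032513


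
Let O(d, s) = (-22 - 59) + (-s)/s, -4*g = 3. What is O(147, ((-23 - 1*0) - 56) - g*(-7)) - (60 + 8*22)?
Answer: -318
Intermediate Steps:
g = -3/4 (g = -1/4*3 = -3/4 ≈ -0.75000)
O(d, s) = -82 (O(d, s) = -81 - 1 = -82)
O(147, ((-23 - 1*0) - 56) - g*(-7)) - (60 + 8*22) = -82 - (60 + 8*22) = -82 - (60 + 176) = -82 - 1*236 = -82 - 236 = -318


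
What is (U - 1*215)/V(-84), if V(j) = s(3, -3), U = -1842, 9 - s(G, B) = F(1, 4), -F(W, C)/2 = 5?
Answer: -2057/19 ≈ -108.26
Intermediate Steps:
F(W, C) = -10 (F(W, C) = -2*5 = -10)
s(G, B) = 19 (s(G, B) = 9 - 1*(-10) = 9 + 10 = 19)
V(j) = 19
(U - 1*215)/V(-84) = (-1842 - 1*215)/19 = (-1842 - 215)*(1/19) = -2057*1/19 = -2057/19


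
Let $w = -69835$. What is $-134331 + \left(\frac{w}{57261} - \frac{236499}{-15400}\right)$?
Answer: $- \frac{118443215111161}{881819400} \approx -1.3432 \cdot 10^{5}$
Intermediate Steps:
$-134331 + \left(\frac{w}{57261} - \frac{236499}{-15400}\right) = -134331 - \left(- \frac{236499}{15400} + \frac{69835}{57261}\right) = -134331 - - \frac{12466710239}{881819400} = -134331 + \left(- \frac{69835}{57261} + \frac{236499}{15400}\right) = -134331 + \frac{12466710239}{881819400} = - \frac{118443215111161}{881819400}$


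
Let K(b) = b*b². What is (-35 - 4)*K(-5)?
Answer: 4875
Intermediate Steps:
K(b) = b³
(-35 - 4)*K(-5) = (-35 - 4)*(-5)³ = -39*(-125) = 4875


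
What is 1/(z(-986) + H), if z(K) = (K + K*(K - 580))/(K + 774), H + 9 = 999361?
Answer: 106/105159767 ≈ 1.0080e-6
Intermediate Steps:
H = 999352 (H = -9 + 999361 = 999352)
z(K) = (K + K*(-580 + K))/(774 + K)
1/(z(-986) + H) = 1/(-986*(-579 - 986)/(774 - 986) + 999352) = 1/(-986*(-1565)/(-212) + 999352) = 1/(-986*(-1/212)*(-1565) + 999352) = 1/(-771545/106 + 999352) = 1/(105159767/106) = 106/105159767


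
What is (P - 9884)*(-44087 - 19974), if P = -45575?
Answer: 3552758999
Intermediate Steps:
(P - 9884)*(-44087 - 19974) = (-45575 - 9884)*(-44087 - 19974) = -55459*(-64061) = 3552758999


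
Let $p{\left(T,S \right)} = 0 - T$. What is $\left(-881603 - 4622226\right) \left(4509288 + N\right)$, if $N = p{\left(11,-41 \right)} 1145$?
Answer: $-24749029337497$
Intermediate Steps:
$p{\left(T,S \right)} = - T$
$N = -12595$ ($N = \left(-1\right) 11 \cdot 1145 = \left(-11\right) 1145 = -12595$)
$\left(-881603 - 4622226\right) \left(4509288 + N\right) = \left(-881603 - 4622226\right) \left(4509288 - 12595\right) = \left(-5503829\right) 4496693 = -24749029337497$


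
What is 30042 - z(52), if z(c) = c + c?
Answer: 29938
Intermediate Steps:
z(c) = 2*c
30042 - z(52) = 30042 - 2*52 = 30042 - 1*104 = 30042 - 104 = 29938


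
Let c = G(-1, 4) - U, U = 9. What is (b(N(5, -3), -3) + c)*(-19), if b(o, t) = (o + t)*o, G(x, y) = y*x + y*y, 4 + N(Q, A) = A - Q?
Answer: -3477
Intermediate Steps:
N(Q, A) = -4 + A - Q (N(Q, A) = -4 + (A - Q) = -4 + A - Q)
G(x, y) = y² + x*y (G(x, y) = x*y + y² = y² + x*y)
b(o, t) = o*(o + t)
c = 3 (c = 4*(-1 + 4) - 1*9 = 4*3 - 9 = 12 - 9 = 3)
(b(N(5, -3), -3) + c)*(-19) = ((-4 - 3 - 1*5)*((-4 - 3 - 1*5) - 3) + 3)*(-19) = ((-4 - 3 - 5)*((-4 - 3 - 5) - 3) + 3)*(-19) = (-12*(-12 - 3) + 3)*(-19) = (-12*(-15) + 3)*(-19) = (180 + 3)*(-19) = 183*(-19) = -3477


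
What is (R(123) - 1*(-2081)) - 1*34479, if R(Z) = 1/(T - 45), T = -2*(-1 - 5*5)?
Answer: -226785/7 ≈ -32398.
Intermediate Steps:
T = 52 (T = -2*(-1 - 25) = -2*(-26) = 52)
R(Z) = ⅐ (R(Z) = 1/(52 - 45) = 1/7 = ⅐)
(R(123) - 1*(-2081)) - 1*34479 = (⅐ - 1*(-2081)) - 1*34479 = (⅐ + 2081) - 34479 = 14568/7 - 34479 = -226785/7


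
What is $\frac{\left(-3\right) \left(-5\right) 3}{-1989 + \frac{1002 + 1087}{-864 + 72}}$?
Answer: $- \frac{35640}{1577377} \approx -0.022594$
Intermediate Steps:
$\frac{\left(-3\right) \left(-5\right) 3}{-1989 + \frac{1002 + 1087}{-864 + 72}} = \frac{15 \cdot 3}{-1989 + \frac{2089}{-792}} = \frac{45}{-1989 + 2089 \left(- \frac{1}{792}\right)} = \frac{45}{-1989 - \frac{2089}{792}} = \frac{45}{- \frac{1577377}{792}} = 45 \left(- \frac{792}{1577377}\right) = - \frac{35640}{1577377}$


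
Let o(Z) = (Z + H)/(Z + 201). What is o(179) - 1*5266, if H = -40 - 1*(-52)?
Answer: -2000889/380 ≈ -5265.5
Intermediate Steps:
H = 12 (H = -40 + 52 = 12)
o(Z) = (12 + Z)/(201 + Z) (o(Z) = (Z + 12)/(Z + 201) = (12 + Z)/(201 + Z))
o(179) - 1*5266 = (12 + 179)/(201 + 179) - 1*5266 = 191/380 - 5266 = -2000889/380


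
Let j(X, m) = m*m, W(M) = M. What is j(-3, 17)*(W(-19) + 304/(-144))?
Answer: -54910/9 ≈ -6101.1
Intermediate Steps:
j(X, m) = m²
j(-3, 17)*(W(-19) + 304/(-144)) = 17²*(-19 + 304/(-144)) = 289*(-19 + 304*(-1/144)) = 289*(-19 - 19/9) = 289*(-190/9) = -54910/9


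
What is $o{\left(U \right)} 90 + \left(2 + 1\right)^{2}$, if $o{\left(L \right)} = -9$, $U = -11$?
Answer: $-801$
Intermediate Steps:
$o{\left(U \right)} 90 + \left(2 + 1\right)^{2} = \left(-9\right) 90 + \left(2 + 1\right)^{2} = -810 + 3^{2} = -810 + 9 = -801$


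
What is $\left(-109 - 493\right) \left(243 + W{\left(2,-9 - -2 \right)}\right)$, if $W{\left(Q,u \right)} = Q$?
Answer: $-147490$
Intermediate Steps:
$\left(-109 - 493\right) \left(243 + W{\left(2,-9 - -2 \right)}\right) = \left(-109 - 493\right) \left(243 + 2\right) = \left(-602\right) 245 = -147490$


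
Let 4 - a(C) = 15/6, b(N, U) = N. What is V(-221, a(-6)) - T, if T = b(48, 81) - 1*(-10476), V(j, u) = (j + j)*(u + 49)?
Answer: -32845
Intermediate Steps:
a(C) = 3/2 (a(C) = 4 - 15/6 = 4 - 1*5/2 = 4 - 5/2 = 3/2)
V(j, u) = 2*j*(49 + u) (V(j, u) = (2*j)*(49 + u) = 2*j*(49 + u))
T = 10524 (T = 48 - 1*(-10476) = 48 + 10476 = 10524)
V(-221, a(-6)) - T = 2*(-221)*(49 + 3/2) - 1*10524 = 2*(-221)*(101/2) - 10524 = -22321 - 10524 = -32845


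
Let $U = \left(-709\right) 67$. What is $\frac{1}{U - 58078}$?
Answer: $- \frac{1}{105581} \approx -9.4714 \cdot 10^{-6}$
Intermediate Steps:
$U = -47503$
$\frac{1}{U - 58078} = \frac{1}{-47503 - 58078} = \frac{1}{-105581} = - \frac{1}{105581}$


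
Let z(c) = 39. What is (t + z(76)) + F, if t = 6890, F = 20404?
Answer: 27333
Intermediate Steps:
(t + z(76)) + F = (6890 + 39) + 20404 = 6929 + 20404 = 27333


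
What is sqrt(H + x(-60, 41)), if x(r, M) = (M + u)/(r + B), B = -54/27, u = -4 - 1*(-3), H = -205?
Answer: 5*I*sqrt(7905)/31 ≈ 14.34*I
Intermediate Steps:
u = -1 (u = -4 + 3 = -1)
B = -2 (B = -54*1/27 = -2)
x(r, M) = (-1 + M)/(-2 + r) (x(r, M) = (M - 1)/(r - 2) = (-1 + M)/(-2 + r))
sqrt(H + x(-60, 41)) = sqrt(-205 + (-1 + 41)/(-2 - 60)) = sqrt(-205 + 40/(-62)) = sqrt(-205 - 1/62*40) = sqrt(-205 - 20/31) = sqrt(-6375/31) = 5*I*sqrt(7905)/31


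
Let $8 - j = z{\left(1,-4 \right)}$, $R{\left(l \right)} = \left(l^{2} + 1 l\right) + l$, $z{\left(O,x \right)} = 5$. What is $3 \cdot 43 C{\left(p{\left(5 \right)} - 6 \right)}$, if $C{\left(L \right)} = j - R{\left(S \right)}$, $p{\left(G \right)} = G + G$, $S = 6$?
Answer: $-5805$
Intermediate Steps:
$p{\left(G \right)} = 2 G$
$R{\left(l \right)} = l^{2} + 2 l$ ($R{\left(l \right)} = \left(l^{2} + l\right) + l = \left(l + l^{2}\right) + l = l^{2} + 2 l$)
$j = 3$ ($j = 8 - 5 = 3$)
$C{\left(L \right)} = -45$ ($C{\left(L \right)} = 3 - 6 \left(2 + 6\right) = 3 - 6 \cdot 8 = 3 - 48 = -45$)
$3 \cdot 43 C{\left(p{\left(5 \right)} - 6 \right)} = 3 \cdot 43 \left(-45\right) = 129 \left(-45\right) = -5805$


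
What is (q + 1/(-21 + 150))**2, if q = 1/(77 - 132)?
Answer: 5476/50339025 ≈ 0.00010878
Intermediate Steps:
q = -1/55 (q = 1/(-55) = -1/55 ≈ -0.018182)
(q + 1/(-21 + 150))**2 = (-1/55 + 1/(-21 + 150))**2 = (-1/55 + 1/129)**2 = (-74/7095)**2 = 5476/50339025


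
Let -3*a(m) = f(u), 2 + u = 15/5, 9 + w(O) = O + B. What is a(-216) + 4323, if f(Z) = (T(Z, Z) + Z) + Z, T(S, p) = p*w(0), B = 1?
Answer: 4325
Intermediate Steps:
w(O) = -8 + O (w(O) = -9 + (O + 1) = -9 + (1 + O) = -8 + O)
T(S, p) = -8*p (T(S, p) = p*(-8 + 0) = p*(-8) = -8*p)
u = 1 (u = -2 + 15/5 = -2 + 15*(1/5) = -2 + 3 = 1)
f(Z) = -6*Z (f(Z) = (-8*Z + Z) + Z = -7*Z + Z = -6*Z)
a(m) = 2 (a(m) = -(-2) = -1/3*(-6) = 2)
a(-216) + 4323 = 2 + 4323 = 4325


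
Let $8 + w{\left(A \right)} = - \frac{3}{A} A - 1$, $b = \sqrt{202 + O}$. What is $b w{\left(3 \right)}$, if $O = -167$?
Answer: $- 12 \sqrt{35} \approx -70.993$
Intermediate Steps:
$b = \sqrt{35}$ ($b = \sqrt{202 - 167} = \sqrt{35} \approx 5.9161$)
$w{\left(A \right)} = -12$ ($w{\left(A \right)} = -8 + \left(- \frac{3}{A} A - 1\right) = -8 - 4 = -12$)
$b w{\left(3 \right)} = \sqrt{35} \left(-12\right) = - 12 \sqrt{35}$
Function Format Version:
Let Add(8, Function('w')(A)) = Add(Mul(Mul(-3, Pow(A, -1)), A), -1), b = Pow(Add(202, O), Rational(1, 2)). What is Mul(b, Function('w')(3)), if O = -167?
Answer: Mul(-12, Pow(35, Rational(1, 2))) ≈ -70.993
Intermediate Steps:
b = Pow(35, Rational(1, 2)) (b = Pow(Add(202, -167), Rational(1, 2)) = Pow(35, Rational(1, 2)) ≈ 5.9161)
Function('w')(A) = -12 (Function('w')(A) = Add(-8, Add(Mul(Mul(-3, Pow(A, -1)), A), -1)) = Add(-8, Add(-3, -1)) = Add(-8, -4) = -12)
Mul(b, Function('w')(3)) = Mul(Pow(35, Rational(1, 2)), -12) = Mul(-12, Pow(35, Rational(1, 2)))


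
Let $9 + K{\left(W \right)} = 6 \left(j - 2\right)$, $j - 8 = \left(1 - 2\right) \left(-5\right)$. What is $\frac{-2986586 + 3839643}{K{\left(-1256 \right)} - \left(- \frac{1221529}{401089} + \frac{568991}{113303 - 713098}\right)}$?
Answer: $\frac{205220926329090035}{14673440092789} \approx 13986.0$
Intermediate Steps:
$j = 13$ ($j = 8 + \left(1 - 2\right) \left(-5\right) = 8 - -5 = 8 + 5 = 13$)
$K{\left(W \right)} = 57$ ($K{\left(W \right)} = -9 + 6 \left(13 - 2\right) = -9 + 6 \cdot 11 = -9 + 66 = 57$)
$\frac{-2986586 + 3839643}{K{\left(-1256 \right)} - \left(- \frac{1221529}{401089} + \frac{568991}{113303 - 713098}\right)} = \frac{-2986586 + 3839643}{57 - \left(- \frac{1221529}{401089} + \frac{568991}{113303 - 713098}\right)} = \frac{853057}{57 - \left(- \frac{1221529}{401089} + \frac{568991}{-599795}\right)} = \frac{853057}{57 + \left(\frac{1221529}{401089} - - \frac{568991}{599795}\right)} = \frac{853057}{57 + \left(\frac{1221529}{401089} + \frac{568991}{599795}\right)} = \frac{853057}{57 + \frac{960883017754}{240571176755}} = \frac{853057}{\frac{14673440092789}{240571176755}} = 853057 \cdot \frac{240571176755}{14673440092789} = \frac{205220926329090035}{14673440092789}$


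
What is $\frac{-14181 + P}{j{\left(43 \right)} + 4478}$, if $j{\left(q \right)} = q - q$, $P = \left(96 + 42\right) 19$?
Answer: $- \frac{11559}{4478} \approx -2.5813$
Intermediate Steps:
$P = 2622$ ($P = 138 \cdot 19 = 2622$)
$j{\left(q \right)} = 0$
$\frac{-14181 + P}{j{\left(43 \right)} + 4478} = \frac{-14181 + 2622}{0 + 4478} = - \frac{11559}{4478}$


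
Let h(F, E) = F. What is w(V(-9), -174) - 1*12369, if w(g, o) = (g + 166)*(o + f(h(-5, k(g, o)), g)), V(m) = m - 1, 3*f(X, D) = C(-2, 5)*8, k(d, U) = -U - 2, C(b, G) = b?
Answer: -40345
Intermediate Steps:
k(d, U) = -2 - U
f(X, D) = -16/3 (f(X, D) = (-2*8)/3 = (⅓)*(-16) = -16/3)
V(m) = -1 + m
w(g, o) = (166 + g)*(-16/3 + o) (w(g, o) = (g + 166)*(o - 16/3) = (166 + g)*(-16/3 + o))
w(V(-9), -174) - 1*12369 = (-2656/3 + 166*(-174) - 16*(-1 - 9)/3 + (-1 - 9)*(-174)) - 1*12369 = (-2656/3 - 28884 - 16/3*(-10) - 10*(-174)) - 12369 = (-2656/3 - 28884 + 160/3 + 1740) - 12369 = -27976 - 12369 = -40345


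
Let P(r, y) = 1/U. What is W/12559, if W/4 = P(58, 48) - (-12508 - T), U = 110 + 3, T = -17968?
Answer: -2467916/1419167 ≈ -1.7390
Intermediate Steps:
U = 113
P(r, y) = 1/113
W = -2467916/113 (W = 4*(1/113 - (-12508 - 1*(-17968))) = 4*(1/113 - (-12508 + 17968)) = 4*(1/113 - 1*5460) = 4*(1/113 - 5460) = 4*(-616979/113) = -2467916/113 ≈ -21840.)
W/12559 = -2467916/113/12559 = -2467916/113*1/12559 = -2467916/1419167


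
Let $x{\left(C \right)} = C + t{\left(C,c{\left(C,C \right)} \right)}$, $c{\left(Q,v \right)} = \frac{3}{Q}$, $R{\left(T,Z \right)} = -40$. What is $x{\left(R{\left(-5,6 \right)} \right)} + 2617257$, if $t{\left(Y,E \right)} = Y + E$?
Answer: $\frac{104687077}{40} \approx 2.6172 \cdot 10^{6}$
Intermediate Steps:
$t{\left(Y,E \right)} = E + Y$
$x{\left(C \right)} = 2 C + \frac{3}{C}$ ($x{\left(C \right)} = C + \left(\frac{3}{C} + C\right) = C + \left(C + \frac{3}{C}\right) = 2 C + \frac{3}{C}$)
$x{\left(R{\left(-5,6 \right)} \right)} + 2617257 = \left(2 \left(-40\right) + \frac{3}{-40}\right) + 2617257 = \left(-80 + 3 \left(- \frac{1}{40}\right)\right) + 2617257 = \left(-80 - \frac{3}{40}\right) + 2617257 = - \frac{3203}{40} + 2617257 = \frac{104687077}{40}$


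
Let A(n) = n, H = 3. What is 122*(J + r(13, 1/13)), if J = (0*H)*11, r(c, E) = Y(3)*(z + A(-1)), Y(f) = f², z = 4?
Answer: 3294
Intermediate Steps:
r(c, E) = 27 (r(c, E) = 3²*(4 - 1) = 9*3 = 27)
J = 0 (J = (0*3)*11 = 0*11 = 0)
122*(J + r(13, 1/13)) = 122*(0 + 27) = 122*27 = 3294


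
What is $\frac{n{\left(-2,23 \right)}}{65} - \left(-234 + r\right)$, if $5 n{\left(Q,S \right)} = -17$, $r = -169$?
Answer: $\frac{130958}{325} \approx 402.95$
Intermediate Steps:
$n{\left(Q,S \right)} = - \frac{17}{5}$ ($n{\left(Q,S \right)} = \frac{1}{5} \left(-17\right) = - \frac{17}{5}$)
$\frac{n{\left(-2,23 \right)}}{65} - \left(-234 + r\right) = - \frac{17}{5 \cdot 65} + \left(234 - -169\right) = \left(- \frac{17}{5}\right) \frac{1}{65} + \left(234 + 169\right) = - \frac{17}{325} + 403 = \frac{130958}{325}$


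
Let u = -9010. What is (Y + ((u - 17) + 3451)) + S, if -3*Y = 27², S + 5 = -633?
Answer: -6457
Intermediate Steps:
S = -638 (S = -5 - 633 = -638)
Y = -243 (Y = -⅓*27² = -⅓*729 = -243)
(Y + ((u - 17) + 3451)) + S = (-243 + ((-9010 - 17) + 3451)) - 638 = (-243 + (-9027 + 3451)) - 638 = (-243 - 5576) - 638 = -5819 - 638 = -6457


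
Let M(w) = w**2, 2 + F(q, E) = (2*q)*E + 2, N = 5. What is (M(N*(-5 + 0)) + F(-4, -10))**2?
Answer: 497025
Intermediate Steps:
F(q, E) = 2*E*q (F(q, E) = -2 + ((2*q)*E + 2) = -2 + (2*E*q + 2) = -2 + (2 + 2*E*q) = 2*E*q)
(M(N*(-5 + 0)) + F(-4, -10))**2 = ((5*(-5 + 0))**2 + 2*(-10)*(-4))**2 = ((5*(-5))**2 + 80)**2 = ((-25)**2 + 80)**2 = (625 + 80)**2 = 705**2 = 497025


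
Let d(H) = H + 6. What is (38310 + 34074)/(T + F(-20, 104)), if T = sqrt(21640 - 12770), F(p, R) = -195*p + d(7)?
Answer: 283238592/15302699 - 72384*sqrt(8870)/15302699 ≈ 18.064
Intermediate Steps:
d(H) = 6 + H
F(p, R) = 13 - 195*p (F(p, R) = -195*p + (6 + 7) = -195*p + 13 = 13 - 195*p)
T = sqrt(8870) ≈ 94.181
(38310 + 34074)/(T + F(-20, 104)) = (38310 + 34074)/(sqrt(8870) + (13 - 195*(-20))) = 72384/(sqrt(8870) + (13 + 3900)) = 72384/(sqrt(8870) + 3913) = 72384/(3913 + sqrt(8870))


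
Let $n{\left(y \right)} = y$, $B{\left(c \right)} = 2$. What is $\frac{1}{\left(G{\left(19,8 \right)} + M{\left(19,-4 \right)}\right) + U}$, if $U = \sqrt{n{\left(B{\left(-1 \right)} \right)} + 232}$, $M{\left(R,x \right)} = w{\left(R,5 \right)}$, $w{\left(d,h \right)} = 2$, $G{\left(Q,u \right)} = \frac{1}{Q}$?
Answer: $- \frac{19}{2127} + \frac{361 \sqrt{26}}{27651} \approx 0.057638$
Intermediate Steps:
$M{\left(R,x \right)} = 2$
$U = 3 \sqrt{26}$ ($U = \sqrt{2 + 232} = \sqrt{234} = 3 \sqrt{26} \approx 15.297$)
$\frac{1}{\left(G{\left(19,8 \right)} + M{\left(19,-4 \right)}\right) + U} = \frac{1}{\left(\frac{1}{19} + 2\right) + 3 \sqrt{26}} = \frac{1}{\frac{39}{19} + 3 \sqrt{26}}$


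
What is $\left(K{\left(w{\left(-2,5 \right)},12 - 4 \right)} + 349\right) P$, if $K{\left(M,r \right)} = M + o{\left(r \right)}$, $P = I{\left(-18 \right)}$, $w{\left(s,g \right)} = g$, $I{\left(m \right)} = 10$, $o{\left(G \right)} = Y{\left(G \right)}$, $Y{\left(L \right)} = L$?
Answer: $3620$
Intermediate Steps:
$o{\left(G \right)} = G$
$P = 10$
$K{\left(M,r \right)} = M + r$
$\left(K{\left(w{\left(-2,5 \right)},12 - 4 \right)} + 349\right) P = \left(\left(5 + \left(12 - 4\right)\right) + 349\right) 10 = \left(\left(5 + 8\right) + 349\right) 10 = \left(13 + 349\right) 10 = 362 \cdot 10 = 3620$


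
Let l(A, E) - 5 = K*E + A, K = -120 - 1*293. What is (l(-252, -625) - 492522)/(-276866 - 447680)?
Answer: 117322/362273 ≈ 0.32385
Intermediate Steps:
K = -413 (K = -120 - 293 = -413)
l(A, E) = 5 + A - 413*E (l(A, E) = 5 + (-413*E + A) = 5 + (A - 413*E) = 5 + A - 413*E)
(l(-252, -625) - 492522)/(-276866 - 447680) = ((5 - 252 - 413*(-625)) - 492522)/(-276866 - 447680) = ((5 - 252 + 258125) - 492522)/(-724546) = (257878 - 492522)*(-1/724546) = -234644*(-1/724546) = 117322/362273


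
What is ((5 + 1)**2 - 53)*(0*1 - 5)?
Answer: 85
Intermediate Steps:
((5 + 1)**2 - 53)*(0*1 - 5) = (6**2 - 53)*(0 - 5) = (36 - 53)*(-5) = -17*(-5) = 85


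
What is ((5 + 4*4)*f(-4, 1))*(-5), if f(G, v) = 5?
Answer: -525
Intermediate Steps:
((5 + 4*4)*f(-4, 1))*(-5) = ((5 + 4*4)*5)*(-5) = ((5 + 16)*5)*(-5) = (21*5)*(-5) = 105*(-5) = -525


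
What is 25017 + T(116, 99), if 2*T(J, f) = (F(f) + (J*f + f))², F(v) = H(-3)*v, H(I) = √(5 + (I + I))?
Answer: 67103061 + 1146717*I ≈ 6.7103e+7 + 1.1467e+6*I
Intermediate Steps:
H(I) = √(5 + 2*I)
F(v) = I*v (F(v) = √(5 + 2*(-3))*v = √(5 - 6)*v = √(-1)*v = I*v)
T(J, f) = (f + I*f + J*f)²/2 (T(J, f) = (I*f + (J*f + f))²/2 = (I*f + (f + J*f))²/2 = (f + I*f + J*f)²/2)
25017 + T(116, 99) = 25017 + (½)*99²*(1 + I + 116)² = 25017 + (½)*9801*(117 + I)² = 25017 + 9801*(117 + I)²/2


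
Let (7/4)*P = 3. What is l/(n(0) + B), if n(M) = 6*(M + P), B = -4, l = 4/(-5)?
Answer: -7/55 ≈ -0.12727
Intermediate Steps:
P = 12/7 (P = (4/7)*3 = 12/7 ≈ 1.7143)
l = -⅘ (l = 4*(-⅕) = -⅘ ≈ -0.80000)
n(M) = 72/7 + 6*M (n(M) = 6*(M + 12/7) = 6*(12/7 + M) = 72/7 + 6*M)
l/(n(0) + B) = -⅘/((72/7 + 6*0) - 4) = -⅘/((72/7 + 0) - 4) = -⅘/(72/7 - 4) = -⅘/(44/7) = (7/44)*(-⅘) = -7/55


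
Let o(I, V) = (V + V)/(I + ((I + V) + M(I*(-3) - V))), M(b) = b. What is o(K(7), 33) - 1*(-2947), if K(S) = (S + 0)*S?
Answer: 144337/49 ≈ 2945.7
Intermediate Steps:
K(S) = S² (K(S) = S*S = S²)
o(I, V) = -2*V/I (o(I, V) = (V + V)/(I + ((I + V) + (I*(-3) - V))) = (2*V)/(I + ((I + V) + (-3*I - V))) = (2*V)/(I + ((I + V) + (-V - 3*I))) = (2*V)/(I - 2*I) = (2*V)/((-I)) = (2*V)*(-1/I) = -2*V/I)
o(K(7), 33) - 1*(-2947) = -2*33/7² - 1*(-2947) = -2*33/49 + 2947 = -2*33*1/49 + 2947 = -66/49 + 2947 = 144337/49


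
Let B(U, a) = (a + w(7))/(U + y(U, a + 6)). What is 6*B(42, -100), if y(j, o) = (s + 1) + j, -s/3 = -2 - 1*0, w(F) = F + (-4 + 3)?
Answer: -564/91 ≈ -6.1978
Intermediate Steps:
w(F) = -1 + F (w(F) = F - 1 = -1 + F)
s = 6 (s = -3*(-2 - 1*0) = -3*(-2 + 0) = -3*(-2) = 6)
y(j, o) = 7 + j (y(j, o) = (6 + 1) + j = 7 + j)
B(U, a) = (6 + a)/(7 + 2*U) (B(U, a) = (a + (-1 + 7))/(U + (7 + U)) = (a + 6)/(7 + 2*U) = (6 + a)/(7 + 2*U))
6*B(42, -100) = 6*((6 - 100)/(7 + 2*42)) = 6*(-94/(7 + 84)) = 6*(-94/91) = -564/91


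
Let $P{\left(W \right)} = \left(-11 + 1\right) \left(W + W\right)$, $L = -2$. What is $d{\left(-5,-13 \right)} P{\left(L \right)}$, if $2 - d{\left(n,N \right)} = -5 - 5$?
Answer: $480$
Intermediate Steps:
$d{\left(n,N \right)} = 12$ ($d{\left(n,N \right)} = 2 - \left(-5 - 5\right) = 2 - -10 = 2 + 10 = 12$)
$P{\left(W \right)} = - 20 W$ ($P{\left(W \right)} = - 10 \cdot 2 W = - 20 W$)
$d{\left(-5,-13 \right)} P{\left(L \right)} = 12 \left(\left(-20\right) \left(-2\right)\right) = 12 \cdot 40 = 480$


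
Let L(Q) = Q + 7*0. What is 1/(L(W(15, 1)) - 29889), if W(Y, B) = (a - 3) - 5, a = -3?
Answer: -1/29900 ≈ -3.3445e-5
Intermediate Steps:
W(Y, B) = -11 (W(Y, B) = (-3 - 3) - 5 = -6 - 5 = -11)
L(Q) = Q (L(Q) = Q + 0 = Q)
1/(L(W(15, 1)) - 29889) = 1/(-11 - 29889) = 1/(-29900) = -1/29900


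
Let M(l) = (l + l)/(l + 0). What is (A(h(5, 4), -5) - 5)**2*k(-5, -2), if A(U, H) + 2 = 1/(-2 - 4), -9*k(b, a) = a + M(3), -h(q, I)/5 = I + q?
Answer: 0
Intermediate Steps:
M(l) = 2 (M(l) = (2*l)/l = 2)
h(q, I) = -5*I - 5*q (h(q, I) = -5*(I + q) = -5*I - 5*q)
k(b, a) = -2/9 - a/9 (k(b, a) = -(a + 2)/9 = -(2 + a)/9 = -2/9 - a/9)
A(U, H) = -13/6 (A(U, H) = -2 + 1/(-2 - 4) = -2 + 1/(-6) = -2 - 1/6 = -13/6)
(A(h(5, 4), -5) - 5)**2*k(-5, -2) = (-13/6 - 5)**2*(-2/9 - 1/9*(-2)) = (-43/6)**2*(-2/9 + 2/9) = (1849/36)*0 = 0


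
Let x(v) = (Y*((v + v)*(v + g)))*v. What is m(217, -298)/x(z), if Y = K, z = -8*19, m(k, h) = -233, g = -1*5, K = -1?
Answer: -233/7254656 ≈ -3.2117e-5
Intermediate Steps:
g = -5
z = -152
Y = -1
x(v) = -2*v²*(-5 + v) (x(v) = (-(v + v)*(v - 5))*v = (-2*v*(-5 + v))*v = -2*v²*(-5 + v))
m(217, -298)/x(z) = -233*1/(46208*(5 - 1*(-152))) = -233*1/(46208*(5 + 152)) = -233/(2*23104*157) = -233/7254656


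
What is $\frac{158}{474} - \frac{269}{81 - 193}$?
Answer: $\frac{919}{336} \approx 2.7351$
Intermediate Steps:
$\frac{158}{474} - \frac{269}{81 - 193} = 158 \cdot \frac{1}{474} - \frac{269}{-112} = \frac{1}{3} - - \frac{269}{112} = \frac{1}{3} + \frac{269}{112} = \frac{919}{336}$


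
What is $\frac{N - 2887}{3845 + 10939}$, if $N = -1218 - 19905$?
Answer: $- \frac{1715}{1056} \approx -1.6241$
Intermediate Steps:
$N = -21123$
$\frac{N - 2887}{3845 + 10939} = \frac{-21123 - 2887}{3845 + 10939} = - \frac{24010}{14784} = \left(-24010\right) \frac{1}{14784} = - \frac{1715}{1056}$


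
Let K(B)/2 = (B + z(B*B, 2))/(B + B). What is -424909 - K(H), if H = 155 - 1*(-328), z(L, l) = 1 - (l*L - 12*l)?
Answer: -204764977/483 ≈ -4.2394e+5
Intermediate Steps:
z(L, l) = 1 + 12*l - L*l (z(L, l) = 1 - (L*l - 12*l) = 1 - (-12*l + L*l) = 1 + (12*l - L*l) = 1 + 12*l - L*l)
H = 483 (H = 155 + 328 = 483)
K(B) = (25 + B - 2*B**2)/B (K(B) = 2*((B + (1 + 12*2 - 1*B*B*2))/(B + B)) = 2*((B + (1 + 24 - 1*B**2*2))/((2*B))) = 2*((B + (1 + 24 - 2*B**2))*(1/(2*B))) = 2*((B + (25 - 2*B**2))*(1/(2*B))) = 2*((25 + B - 2*B**2)*(1/(2*B))) = 2*((25 + B - 2*B**2)/(2*B)) = (25 + B - 2*B**2)/B)
-424909 - K(H) = -424909 - (1 - 2*483 + 25/483) = -424909 - (1 - 966 + 25*(1/483)) = -424909 - (1 - 966 + 25/483) = -424909 - 1*(-466070/483) = -424909 + 466070/483 = -204764977/483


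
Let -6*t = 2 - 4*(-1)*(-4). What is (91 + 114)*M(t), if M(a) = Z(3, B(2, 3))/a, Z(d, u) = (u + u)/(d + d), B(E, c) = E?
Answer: 410/7 ≈ 58.571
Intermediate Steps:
t = 7/3 (t = -(2 - 4*(-1)*(-4))/6 = -(2 + 4*(-4))/6 = -(2 - 16)/6 = -⅙*(-14) = 7/3 ≈ 2.3333)
Z(d, u) = u/d (Z(d, u) = (2*u)/((2*d)) = (2*u)*(1/(2*d)) = u/d)
M(a) = 2/(3*a) (M(a) = (2/3)/a = (2*(⅓))/a = 2/(3*a))
(91 + 114)*M(t) = (91 + 114)*(2/(3*(7/3))) = 205*((⅔)*(3/7)) = 205*(2/7) = 410/7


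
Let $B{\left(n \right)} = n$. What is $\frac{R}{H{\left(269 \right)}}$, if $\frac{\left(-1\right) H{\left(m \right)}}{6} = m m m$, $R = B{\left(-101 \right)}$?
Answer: $\frac{101}{116790654} \approx 8.6479 \cdot 10^{-7}$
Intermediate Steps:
$R = -101$
$H{\left(m \right)} = - 6 m^{3}$ ($H{\left(m \right)} = - 6 m m m = - 6 m^{2} m = - 6 m^{3}$)
$\frac{R}{H{\left(269 \right)}} = - \frac{101}{\left(-6\right) 269^{3}} = - \frac{101}{\left(-6\right) 19465109} = - \frac{101}{-116790654} = \left(-101\right) \left(- \frac{1}{116790654}\right) = \frac{101}{116790654}$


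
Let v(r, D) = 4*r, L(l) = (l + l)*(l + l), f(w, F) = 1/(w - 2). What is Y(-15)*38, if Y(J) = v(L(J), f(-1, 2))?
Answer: 136800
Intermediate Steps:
f(w, F) = 1/(-2 + w)
L(l) = 4*l**2 (L(l) = (2*l)*(2*l) = 4*l**2)
Y(J) = 16*J**2 (Y(J) = 4*(4*J**2) = 16*J**2)
Y(-15)*38 = (16*(-15)**2)*38 = (16*225)*38 = 3600*38 = 136800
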